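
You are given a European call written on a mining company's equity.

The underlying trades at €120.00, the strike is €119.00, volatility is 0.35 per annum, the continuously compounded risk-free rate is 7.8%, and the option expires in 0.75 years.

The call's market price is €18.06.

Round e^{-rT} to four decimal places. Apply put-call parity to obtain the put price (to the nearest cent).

€10.30

e^(−rT) = e^(−0.078·0.75) = 0.9432
Put-call parity: C − P = S − K·e^(−rT) = 120 − 119·0.9432 = 120 − 112.2408 = 7.7592
P = C − (C − P) = 18.06 − (7.7592) = 10.3008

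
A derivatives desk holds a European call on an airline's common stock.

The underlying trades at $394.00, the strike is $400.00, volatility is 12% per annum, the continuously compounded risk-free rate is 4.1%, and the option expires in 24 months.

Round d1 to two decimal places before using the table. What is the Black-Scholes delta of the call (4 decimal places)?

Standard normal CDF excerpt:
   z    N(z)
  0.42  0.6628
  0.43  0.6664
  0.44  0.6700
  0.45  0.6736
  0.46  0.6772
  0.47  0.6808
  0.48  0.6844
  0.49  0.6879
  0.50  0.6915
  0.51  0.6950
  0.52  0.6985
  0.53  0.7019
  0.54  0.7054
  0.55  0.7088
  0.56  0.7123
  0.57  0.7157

0.6844

T = 2;  σ√T = 0.1697
d₁ = [ln(394/400) + (0.041 + ½·0.12²)·2] / (σ√T) = (-0.0151 + 0.0964) / 0.1697 = 0.4790 which rounds to 0.48
N(d₁) = N(0.48) = 0.6844
Δ_call = N(d₁) = 0.6844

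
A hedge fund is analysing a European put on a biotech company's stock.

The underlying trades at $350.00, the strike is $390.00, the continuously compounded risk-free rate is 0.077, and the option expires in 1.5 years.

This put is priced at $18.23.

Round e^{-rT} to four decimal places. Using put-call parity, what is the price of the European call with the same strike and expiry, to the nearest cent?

exp(−rT) = exp(−0.077·1.5) = 0.8909
Put-call parity: C − P = S − K·e^(−rT) = 350 − 390·0.8909 = 350 − 347.4510 = 2.5490
C = P + (C − P) = 18.23 + (2.5490) = 20.7790

$20.78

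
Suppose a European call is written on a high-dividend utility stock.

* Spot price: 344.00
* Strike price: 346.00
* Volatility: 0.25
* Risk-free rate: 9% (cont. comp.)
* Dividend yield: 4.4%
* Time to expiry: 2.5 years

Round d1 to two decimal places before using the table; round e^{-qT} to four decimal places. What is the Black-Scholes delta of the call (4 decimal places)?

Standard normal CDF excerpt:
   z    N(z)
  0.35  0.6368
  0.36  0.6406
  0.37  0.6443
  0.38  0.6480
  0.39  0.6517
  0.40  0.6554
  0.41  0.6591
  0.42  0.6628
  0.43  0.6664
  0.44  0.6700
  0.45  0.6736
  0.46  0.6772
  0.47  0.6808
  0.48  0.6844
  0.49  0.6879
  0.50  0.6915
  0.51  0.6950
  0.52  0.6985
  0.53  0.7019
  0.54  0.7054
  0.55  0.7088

σ√T = 0.25·√2.5 = 0.3953
ln(S/K) + (r − q + σ²/2)T = ln(344/346) + (0.09 − 0.044 + 0.25²/2)·2.5 = -0.0058 + 0.1931 = 0.1873
d₁ = 0.1873 / 0.3953 = 0.4739 ⇒ 0.47
N(d₁) = N(0.47) = 0.6808
Δ_call = e^(−qT)·N(d₁) = 0.8958·0.6808 = 0.6099

0.6099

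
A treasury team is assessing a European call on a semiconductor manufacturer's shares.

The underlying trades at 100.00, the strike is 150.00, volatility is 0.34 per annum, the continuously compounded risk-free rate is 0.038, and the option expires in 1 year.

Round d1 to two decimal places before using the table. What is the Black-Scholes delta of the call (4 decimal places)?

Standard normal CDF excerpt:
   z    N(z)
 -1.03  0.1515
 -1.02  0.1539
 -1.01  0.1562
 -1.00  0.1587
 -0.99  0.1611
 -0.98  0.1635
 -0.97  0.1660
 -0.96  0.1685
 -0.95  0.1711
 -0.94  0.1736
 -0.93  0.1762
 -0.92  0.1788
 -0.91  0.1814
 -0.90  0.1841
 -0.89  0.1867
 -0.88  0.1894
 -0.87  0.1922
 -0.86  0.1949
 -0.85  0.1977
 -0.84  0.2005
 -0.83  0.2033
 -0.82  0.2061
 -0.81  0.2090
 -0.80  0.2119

T = 1;  σ√T = 0.3400
d₁ = [ln(100/150) + (0.038 + ½·0.34²)·1] / (σ√T) = (-0.4055 + 0.0958) / 0.3400 = -0.9108 ≈ -0.91
N(d₁) = N(-0.91) = 0.1814
Δ_call = N(d₁) = 0.1814

0.1814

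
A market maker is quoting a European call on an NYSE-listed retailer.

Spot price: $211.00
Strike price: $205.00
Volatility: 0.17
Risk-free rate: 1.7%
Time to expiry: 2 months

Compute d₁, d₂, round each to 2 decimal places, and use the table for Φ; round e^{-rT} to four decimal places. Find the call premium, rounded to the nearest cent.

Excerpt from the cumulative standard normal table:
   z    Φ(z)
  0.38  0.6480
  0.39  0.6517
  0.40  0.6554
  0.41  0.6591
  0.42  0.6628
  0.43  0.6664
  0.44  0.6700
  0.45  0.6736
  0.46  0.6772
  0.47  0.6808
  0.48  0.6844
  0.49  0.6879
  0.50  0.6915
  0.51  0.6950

$9.65

σ√T = 0.17·√0.1667 = 0.0694
d₁ = [ln(211/205) + (0.017 + 0.17²/2)·0.1667] / 0.0694 = [0.0288 + 0.0052] / 0.0694 = 0.4912 ⇒ 0.49
d₂ = d₁ − σ√T = 0.4912 − 0.0694 = 0.4218 ⇒ 0.42
e^(−rT) = e^(−0.017·0.1667) = 0.9972
N(d₁) = N(0.49) = 0.6879;  N(d₂) = N(0.42) = 0.6628
C = 211·0.6879 − 205·0.9972·0.6628 = 145.1469 − 135.4936 = 9.6533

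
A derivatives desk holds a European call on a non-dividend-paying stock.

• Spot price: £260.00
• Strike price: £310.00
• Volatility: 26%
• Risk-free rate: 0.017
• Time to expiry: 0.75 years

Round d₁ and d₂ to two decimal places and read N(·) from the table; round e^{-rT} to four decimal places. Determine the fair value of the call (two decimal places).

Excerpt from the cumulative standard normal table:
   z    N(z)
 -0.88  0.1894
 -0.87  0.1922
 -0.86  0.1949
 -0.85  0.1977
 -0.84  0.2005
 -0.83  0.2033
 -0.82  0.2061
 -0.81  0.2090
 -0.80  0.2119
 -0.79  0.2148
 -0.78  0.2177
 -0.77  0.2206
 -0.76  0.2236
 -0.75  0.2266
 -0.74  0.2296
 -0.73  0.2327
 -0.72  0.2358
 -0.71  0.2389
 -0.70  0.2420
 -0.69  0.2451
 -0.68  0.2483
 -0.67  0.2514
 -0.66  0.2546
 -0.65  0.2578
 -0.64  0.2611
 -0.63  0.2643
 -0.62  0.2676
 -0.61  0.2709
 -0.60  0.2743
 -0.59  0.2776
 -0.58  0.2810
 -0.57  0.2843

σ√T = 0.26 × 0.8660 = 0.2252
d₁ = [ln(260/310) + (0.017 + 0.26²/2)·0.75] / 0.2252 = [-0.1759 + 0.0381] / 0.2252 = -0.6119 ≈ -0.61
d₂ = d₁ − σ√T = -0.6119 − 0.2252 = -0.8371 ≈ -0.84
e^(−rT) = e^(−0.017·0.75) = 0.9873
C = 260·N(-0.61) − 310·0.9873·N(-0.84) = 260·0.2709 − 310·0.9873·0.2005 = 70.4340 − 61.3656 = 9.0684

£9.07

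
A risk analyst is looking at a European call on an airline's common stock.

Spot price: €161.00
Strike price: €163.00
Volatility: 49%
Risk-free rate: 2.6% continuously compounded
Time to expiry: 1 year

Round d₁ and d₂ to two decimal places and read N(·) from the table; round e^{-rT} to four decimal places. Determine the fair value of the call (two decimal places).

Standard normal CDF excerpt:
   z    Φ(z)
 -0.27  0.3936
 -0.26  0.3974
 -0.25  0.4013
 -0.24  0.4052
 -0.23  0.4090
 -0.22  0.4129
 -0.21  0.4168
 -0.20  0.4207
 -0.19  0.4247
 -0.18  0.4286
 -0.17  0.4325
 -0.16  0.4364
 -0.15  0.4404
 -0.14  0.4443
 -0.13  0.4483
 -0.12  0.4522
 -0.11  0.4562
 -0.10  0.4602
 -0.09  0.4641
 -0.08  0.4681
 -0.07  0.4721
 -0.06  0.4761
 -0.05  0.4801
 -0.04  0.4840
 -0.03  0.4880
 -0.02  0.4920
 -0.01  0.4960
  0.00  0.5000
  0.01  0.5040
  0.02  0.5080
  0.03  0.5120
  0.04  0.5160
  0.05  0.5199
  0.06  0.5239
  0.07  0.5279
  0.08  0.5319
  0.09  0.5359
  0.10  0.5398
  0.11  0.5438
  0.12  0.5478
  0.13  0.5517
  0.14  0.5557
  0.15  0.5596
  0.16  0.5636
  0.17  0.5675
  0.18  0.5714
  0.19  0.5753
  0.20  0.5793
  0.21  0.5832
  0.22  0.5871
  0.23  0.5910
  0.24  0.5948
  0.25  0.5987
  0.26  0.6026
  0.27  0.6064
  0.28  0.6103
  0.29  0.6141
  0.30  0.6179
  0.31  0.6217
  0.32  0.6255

σ√T = 0.49 × 1.0000 = 0.4900
d₁ = [ln(161/163) + (0.026 + 0.49²/2)·1] / 0.4900 = [-0.0123 + 0.1460] / 0.4900 = 0.2729 ≈ 0.27
d₂ = d₁ − σ√T = 0.2729 − 0.4900 = -0.2171 ≈ -0.22
exp(−rT) = exp(−0.026·1) = 0.9743
N(d₁) = N(0.27) = 0.6064;  N(d₂) = N(-0.22) = 0.4129
C = 161·0.6064 − 163·0.9743·0.4129 = 97.6304 − 65.5730 = 32.0574

€32.06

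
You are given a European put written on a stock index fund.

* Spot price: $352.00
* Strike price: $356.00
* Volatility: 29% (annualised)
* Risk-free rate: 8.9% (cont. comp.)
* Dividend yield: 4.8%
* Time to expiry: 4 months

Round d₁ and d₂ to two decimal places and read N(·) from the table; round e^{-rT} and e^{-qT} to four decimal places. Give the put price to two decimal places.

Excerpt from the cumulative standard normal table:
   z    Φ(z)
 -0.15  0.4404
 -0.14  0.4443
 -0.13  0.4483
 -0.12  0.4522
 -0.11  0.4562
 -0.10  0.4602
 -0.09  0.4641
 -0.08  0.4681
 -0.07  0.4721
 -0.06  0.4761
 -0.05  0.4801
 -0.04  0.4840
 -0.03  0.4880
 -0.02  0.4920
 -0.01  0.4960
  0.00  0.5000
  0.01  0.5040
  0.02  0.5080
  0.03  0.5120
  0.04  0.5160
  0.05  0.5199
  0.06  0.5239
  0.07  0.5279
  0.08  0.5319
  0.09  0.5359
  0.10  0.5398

T = 0.3333;  σ√T = 0.1674
d₁ = [ln(352/356) + (0.089 − 0.048 + 0.29²/2)·0.3333] / 0.1674 = [-0.0113 + 0.0277] / 0.1674 = 0.0979 ⇒ 0.10
d₂ = d₁ − σ√T = 0.0979 − 0.1674 = -0.0696 ⇒ -0.07
e^(−qT) = e^(−0.048·0.3333) = 0.9841;  e^(−rT) = e^(−0.089·0.3333) = 0.9708
N(−d₂) = N(0.07) = 0.5279;  N(−d₁) = N(-0.10) = 0.4602
P = 356·0.9708·0.5279 − 352·0.9841·0.4602 = 182.4448 − 159.4148 = 23.0300

$23.03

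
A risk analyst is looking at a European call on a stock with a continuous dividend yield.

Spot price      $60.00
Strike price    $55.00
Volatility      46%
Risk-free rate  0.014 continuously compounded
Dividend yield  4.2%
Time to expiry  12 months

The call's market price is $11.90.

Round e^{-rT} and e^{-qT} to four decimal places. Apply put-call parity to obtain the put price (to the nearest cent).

$8.60

exp(−qT) = exp(−0.042·1) = 0.9589;  exp(−rT) = exp(−0.014·1) = 0.9861
Put-call parity: C − P = S·e^(−qT) − K·e^(−rT) = 60·0.9589 − 55·0.9861 = 57.5340 − 54.2355 = 3.2985
P = C − (C − P) = 11.90 − (3.2985) = 8.6015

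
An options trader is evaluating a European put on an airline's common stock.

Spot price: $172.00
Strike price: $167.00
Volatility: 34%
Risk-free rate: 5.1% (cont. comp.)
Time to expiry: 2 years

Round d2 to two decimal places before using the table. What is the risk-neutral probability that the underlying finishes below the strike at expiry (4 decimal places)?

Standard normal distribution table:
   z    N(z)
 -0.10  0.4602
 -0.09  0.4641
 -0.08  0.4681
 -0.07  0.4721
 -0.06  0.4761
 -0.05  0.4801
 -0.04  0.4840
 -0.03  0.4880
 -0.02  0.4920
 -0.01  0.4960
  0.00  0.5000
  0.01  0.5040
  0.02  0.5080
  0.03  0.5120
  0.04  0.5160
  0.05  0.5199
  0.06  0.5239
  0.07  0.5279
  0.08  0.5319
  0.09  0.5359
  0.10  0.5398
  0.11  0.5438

0.4880

T = 2;  σ√T = 0.4808
ln(S/K) + (r + σ²/2)T = ln(172/167) + (0.051 + 0.34²/2)·2 = 0.0295 + 0.2176 = 0.2471
d₁ = 0.2471 / 0.4808 = 0.5139 ≈ 0.51
d₂ = d₁ − σ√T = 0.5139 − 0.4808 = 0.0331 ≈ 0.03
Risk-neutral Pr[S_T < K] = N(−d₂) = N(-0.03) = 0.4880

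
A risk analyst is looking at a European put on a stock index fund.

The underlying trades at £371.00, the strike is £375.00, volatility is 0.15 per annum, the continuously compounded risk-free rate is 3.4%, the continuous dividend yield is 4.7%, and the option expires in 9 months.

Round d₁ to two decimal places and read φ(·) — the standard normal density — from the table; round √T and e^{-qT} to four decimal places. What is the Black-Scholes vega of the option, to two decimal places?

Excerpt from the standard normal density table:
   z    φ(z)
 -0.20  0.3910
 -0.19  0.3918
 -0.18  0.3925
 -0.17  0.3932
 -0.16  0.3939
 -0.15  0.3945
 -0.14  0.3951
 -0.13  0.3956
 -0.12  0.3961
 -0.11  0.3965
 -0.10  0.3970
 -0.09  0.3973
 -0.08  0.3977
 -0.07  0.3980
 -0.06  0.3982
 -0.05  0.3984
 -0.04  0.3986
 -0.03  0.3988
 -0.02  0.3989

123.23

σ√T = 0.15·√0.75 = 0.1299
d₁ = [ln(371/375) + (0.034 − 0.047 + ½·0.15²)·0.75] / (σ√T) = (-0.0107 − 0.0013) / 0.1299 = -0.0927 → -0.09
√T = √0.75 = 0.8660
φ(d₁) = φ(-0.09) = 0.3973
exp(−qT) = exp(−0.047·0.75) = 0.9654
vega = S·exp(−qT)·φ(d₁)·√T = 371·0.9654·0.3973·0.8660 = 123.2303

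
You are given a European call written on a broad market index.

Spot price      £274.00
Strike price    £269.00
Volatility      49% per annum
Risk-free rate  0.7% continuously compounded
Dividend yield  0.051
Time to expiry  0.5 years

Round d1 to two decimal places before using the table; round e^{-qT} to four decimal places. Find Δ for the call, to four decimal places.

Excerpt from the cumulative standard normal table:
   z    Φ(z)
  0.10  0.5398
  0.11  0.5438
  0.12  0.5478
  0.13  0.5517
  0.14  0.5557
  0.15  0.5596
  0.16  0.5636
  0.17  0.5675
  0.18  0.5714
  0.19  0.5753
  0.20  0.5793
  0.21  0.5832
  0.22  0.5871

0.5494

σ√T = 0.49·√0.5 = 0.3465
d₁ = [ln(274/269) + (0.007 − 0.051 + ½·0.49²)·0.5] / (σ√T) = (0.0184 + 0.0380) / 0.3465 = 0.1629 ⇒ 0.16
N(d₁) = N(0.16) = 0.5636
Δ_call = exp(−qT)·N(d₁) = 0.9748·0.5636 = 0.5494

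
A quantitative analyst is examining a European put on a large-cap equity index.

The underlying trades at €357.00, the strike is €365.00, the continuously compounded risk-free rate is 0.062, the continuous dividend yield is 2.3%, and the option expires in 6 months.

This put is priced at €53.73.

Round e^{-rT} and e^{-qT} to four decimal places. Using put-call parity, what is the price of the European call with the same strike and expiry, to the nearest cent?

€52.79

e^(−qT) = e^(−0.023·0.5) = 0.9886;  e^(−rT) = e^(−0.062·0.5) = 0.9695
Put-call parity: C − P = S·e^(−qT) − K·e^(−rT) = 357·0.9886 − 365·0.9695 = 352.9302 − 353.8675 = -0.9373
C = P + (C − P) = 53.73 + (-0.9373) = 52.7927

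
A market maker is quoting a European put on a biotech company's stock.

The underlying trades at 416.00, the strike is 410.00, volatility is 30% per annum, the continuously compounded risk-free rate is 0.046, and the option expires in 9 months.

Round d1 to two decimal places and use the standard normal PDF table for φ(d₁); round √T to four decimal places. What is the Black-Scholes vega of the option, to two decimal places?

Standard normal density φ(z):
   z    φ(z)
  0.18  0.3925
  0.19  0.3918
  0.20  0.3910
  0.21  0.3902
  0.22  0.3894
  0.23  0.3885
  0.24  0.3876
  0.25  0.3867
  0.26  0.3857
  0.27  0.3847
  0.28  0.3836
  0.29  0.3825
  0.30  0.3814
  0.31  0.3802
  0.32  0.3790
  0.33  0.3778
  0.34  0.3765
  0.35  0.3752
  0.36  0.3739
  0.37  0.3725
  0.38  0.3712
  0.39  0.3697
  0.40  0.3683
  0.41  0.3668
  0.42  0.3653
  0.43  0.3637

T = 0.75;  σ√T = 0.2598
d₁ = [ln(416/410) + (0.046 + 0.3²/2)·0.75] / 0.2598 = [0.0145 + 0.0683] / 0.2598 = 0.3186 ≈ 0.32
√T = √0.75 = 0.8660
φ(d₁) = φ(0.32) = 0.3790
vega = S·φ(d₁)·√T = 416·0.3790·0.8660 = 136.5370

136.54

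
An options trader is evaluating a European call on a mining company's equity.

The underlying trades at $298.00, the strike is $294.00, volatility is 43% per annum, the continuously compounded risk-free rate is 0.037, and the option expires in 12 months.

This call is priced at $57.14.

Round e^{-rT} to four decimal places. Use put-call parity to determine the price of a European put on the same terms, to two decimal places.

$42.47

exp(−rT) = exp(−0.037·1) = 0.9637
Put-call parity: C − P = S − K·e^(−rT) = 298 − 294·0.9637 = 298 − 283.3278 = 14.6722
P = C − (C − P) = 57.14 − (14.6722) = 42.4678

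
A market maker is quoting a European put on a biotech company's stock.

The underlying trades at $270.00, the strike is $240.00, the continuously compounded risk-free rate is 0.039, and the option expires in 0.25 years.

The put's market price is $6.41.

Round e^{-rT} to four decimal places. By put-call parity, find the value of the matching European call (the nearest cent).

$38.74

exp(−rT) = exp(−0.039·0.25) = 0.9903
Put-call parity: C − P = S − K·e^(−rT) = 270 − 240·0.9903 = 270 − 237.6720 = 32.3280
C = P + (C − P) = 6.41 + (32.3280) = 38.7380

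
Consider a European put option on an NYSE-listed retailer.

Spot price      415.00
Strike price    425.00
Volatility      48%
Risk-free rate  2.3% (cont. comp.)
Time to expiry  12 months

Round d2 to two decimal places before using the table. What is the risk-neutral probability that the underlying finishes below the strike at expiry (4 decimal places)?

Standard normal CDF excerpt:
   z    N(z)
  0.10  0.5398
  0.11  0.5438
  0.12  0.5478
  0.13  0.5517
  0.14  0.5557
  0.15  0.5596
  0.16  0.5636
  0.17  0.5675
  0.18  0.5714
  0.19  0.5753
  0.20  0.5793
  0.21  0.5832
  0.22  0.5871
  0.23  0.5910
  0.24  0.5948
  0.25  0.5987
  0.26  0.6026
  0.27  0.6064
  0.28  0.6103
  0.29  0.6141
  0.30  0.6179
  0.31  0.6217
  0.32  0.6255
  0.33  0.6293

0.5948

σ√T = 0.48·√1 = 0.4800
d₁ = [ln(415/425) + (0.023 + ½·0.48²)·1] / (σ√T) = (-0.0238 + 0.1382) / 0.4800 = 0.2383 ⇒ 0.24
d₂ = 0.2383 − 0.4800 = -0.2417 ⇒ -0.24
Pr(exercise) under Q = N(−d₂) = N(0.24) = 0.5948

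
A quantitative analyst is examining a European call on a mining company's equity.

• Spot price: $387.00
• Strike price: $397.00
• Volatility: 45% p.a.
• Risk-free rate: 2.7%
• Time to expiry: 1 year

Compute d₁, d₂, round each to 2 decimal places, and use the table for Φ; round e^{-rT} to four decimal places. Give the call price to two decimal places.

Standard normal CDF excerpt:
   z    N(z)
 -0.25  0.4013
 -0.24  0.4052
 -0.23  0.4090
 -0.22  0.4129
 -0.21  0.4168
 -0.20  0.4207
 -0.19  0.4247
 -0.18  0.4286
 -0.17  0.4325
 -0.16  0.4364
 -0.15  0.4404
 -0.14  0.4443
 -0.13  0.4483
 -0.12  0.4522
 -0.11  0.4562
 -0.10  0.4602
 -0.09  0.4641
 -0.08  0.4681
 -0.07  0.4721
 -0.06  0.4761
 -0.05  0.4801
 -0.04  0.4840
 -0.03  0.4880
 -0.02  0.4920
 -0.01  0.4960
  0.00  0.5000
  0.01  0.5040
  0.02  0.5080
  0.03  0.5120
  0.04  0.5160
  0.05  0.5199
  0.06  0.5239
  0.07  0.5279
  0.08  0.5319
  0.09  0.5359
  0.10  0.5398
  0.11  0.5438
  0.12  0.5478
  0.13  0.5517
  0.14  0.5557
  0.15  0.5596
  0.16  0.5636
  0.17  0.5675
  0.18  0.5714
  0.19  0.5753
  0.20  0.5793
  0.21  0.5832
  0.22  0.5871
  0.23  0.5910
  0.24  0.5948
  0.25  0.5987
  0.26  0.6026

$69.16

σ√T = 0.45 × 1.0000 = 0.4500
d₁ = [ln(387/397) + (0.027 + 0.45²/2)·1] / 0.4500 = [-0.0255 + 0.1283] / 0.4500 = 0.2283 ⇒ 0.23
d₂ = d₁ − σ√T = 0.2283 − 0.4500 = -0.2217 ⇒ -0.22
exp(−rT) = exp(−0.027·1) = 0.9734
C = 387·N(0.23) − 397·0.9734·N(-0.22) = 387·0.5910 − 397·0.9734·0.4129 = 228.7170 − 159.5610 = 69.1560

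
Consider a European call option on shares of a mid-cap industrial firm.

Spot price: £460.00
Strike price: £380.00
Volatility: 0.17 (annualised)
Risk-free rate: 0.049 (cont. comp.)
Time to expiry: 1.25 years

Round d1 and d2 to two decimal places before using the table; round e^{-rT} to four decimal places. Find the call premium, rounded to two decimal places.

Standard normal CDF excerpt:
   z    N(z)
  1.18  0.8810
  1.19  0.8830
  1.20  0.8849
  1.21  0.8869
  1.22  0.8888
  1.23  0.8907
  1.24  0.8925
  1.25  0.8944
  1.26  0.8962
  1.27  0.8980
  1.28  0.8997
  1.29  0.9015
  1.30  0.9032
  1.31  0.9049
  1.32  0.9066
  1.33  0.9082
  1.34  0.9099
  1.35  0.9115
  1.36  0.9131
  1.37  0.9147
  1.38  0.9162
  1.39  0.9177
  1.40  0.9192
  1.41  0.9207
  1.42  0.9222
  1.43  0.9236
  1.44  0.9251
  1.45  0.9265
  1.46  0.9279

£105.85

T = 1.25;  σ√T = 0.1901
ln(S/K) + (r + σ²/2)T = ln(460/380) + (0.049 + 0.17²/2)·1.25 = 0.1911 + 0.0793 = 0.2704
d₁ = 0.2704 / 0.1901 = 1.4225 which rounds to 1.42
d₂ = d₁ − σ√T = 1.4225 − 0.1901 = 1.2324 which rounds to 1.23
e^(−rT) = e^(−0.049·1.25) = 0.9406
C = 460·N(1.42) − 380·0.9406·N(1.23) = 460·0.9222 − 380·0.9406·0.8907 = 424.2120 − 318.3611 = 105.8509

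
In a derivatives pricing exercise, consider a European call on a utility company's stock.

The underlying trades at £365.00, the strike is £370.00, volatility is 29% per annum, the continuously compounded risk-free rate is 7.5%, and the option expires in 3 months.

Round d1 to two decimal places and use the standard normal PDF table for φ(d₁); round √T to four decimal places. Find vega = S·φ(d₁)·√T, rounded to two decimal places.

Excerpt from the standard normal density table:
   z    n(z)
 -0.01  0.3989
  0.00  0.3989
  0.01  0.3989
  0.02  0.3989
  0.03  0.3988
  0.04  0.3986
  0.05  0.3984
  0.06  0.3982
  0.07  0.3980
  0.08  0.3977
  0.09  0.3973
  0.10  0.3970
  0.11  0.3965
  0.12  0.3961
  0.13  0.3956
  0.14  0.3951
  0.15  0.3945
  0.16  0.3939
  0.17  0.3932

72.36

σ√T = 0.29·√0.25 = 0.1450
d₁ = [ln(365/370) + (0.075 + ½·0.29²)·0.25] / (σ√T) = (-0.0136 + 0.0293) / 0.1450 = 0.1080 which rounds to 0.11
√T = √0.25 = 0.5000
φ(d₁) = φ(0.11) = 0.3965
vega = S·φ(d₁)·√T = 365·0.3965·0.5000 = 72.3612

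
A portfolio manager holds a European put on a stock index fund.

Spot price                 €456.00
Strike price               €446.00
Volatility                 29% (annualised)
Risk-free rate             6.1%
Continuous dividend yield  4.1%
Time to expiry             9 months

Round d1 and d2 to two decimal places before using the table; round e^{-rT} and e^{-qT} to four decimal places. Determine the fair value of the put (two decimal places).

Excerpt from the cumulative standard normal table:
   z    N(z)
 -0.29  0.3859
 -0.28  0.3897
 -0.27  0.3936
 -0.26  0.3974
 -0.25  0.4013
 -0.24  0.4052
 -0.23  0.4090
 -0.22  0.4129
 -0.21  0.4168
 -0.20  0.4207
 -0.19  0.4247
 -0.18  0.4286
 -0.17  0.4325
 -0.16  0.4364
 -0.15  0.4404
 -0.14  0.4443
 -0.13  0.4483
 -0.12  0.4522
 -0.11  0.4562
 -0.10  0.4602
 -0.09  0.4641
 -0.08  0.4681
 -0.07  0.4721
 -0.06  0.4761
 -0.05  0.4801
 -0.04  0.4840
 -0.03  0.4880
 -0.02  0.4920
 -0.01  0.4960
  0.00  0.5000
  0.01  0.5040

σ√T = 0.29·√0.75 = 0.2511
d₁ = [ln(456/446) + (0.061 − 0.041 + 0.29²/2)·0.75] / 0.2511 = [0.0222 + 0.0465] / 0.2511 = 0.2736 which rounds to 0.27
d₂ = d₁ − σ√T = 0.2736 − 0.2511 = 0.0224 which rounds to 0.02
exp(−qT) = exp(−0.041·0.75) = 0.9697;  exp(−rT) = exp(−0.061·0.75) = 0.9553
N(−d₂) = N(-0.02) = 0.4920;  N(−d₁) = N(-0.27) = 0.3936
P = 446·0.9553·0.4920 − 456·0.9697·0.3936 = 209.6234 − 174.0433 = 35.5801

€35.58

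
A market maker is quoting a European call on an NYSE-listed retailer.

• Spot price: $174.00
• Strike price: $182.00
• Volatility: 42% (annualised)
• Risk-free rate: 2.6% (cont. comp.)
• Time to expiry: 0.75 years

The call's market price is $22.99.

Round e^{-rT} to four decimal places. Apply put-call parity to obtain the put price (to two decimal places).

exp(−rT) = exp(−0.026·0.75) = 0.9807
Put-call parity: C − P = S − K·e^(−rT) = 174 − 182·0.9807 = 174 − 178.4874 = -4.4874
P = C − (C − P) = 22.99 − (-4.4874) = 27.4774

$27.48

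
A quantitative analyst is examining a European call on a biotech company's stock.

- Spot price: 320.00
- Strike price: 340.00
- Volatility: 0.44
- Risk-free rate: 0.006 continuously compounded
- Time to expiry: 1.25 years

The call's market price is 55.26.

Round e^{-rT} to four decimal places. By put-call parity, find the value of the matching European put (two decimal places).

72.71

e^(−rT) = e^(−0.006·1.25) = 0.9925
Put-call parity: C − P = S − K·e^(−rT) = 320 − 340·0.9925 = 320 − 337.4500 = -17.4500
P = C − (C − P) = 55.26 − (-17.4500) = 72.7100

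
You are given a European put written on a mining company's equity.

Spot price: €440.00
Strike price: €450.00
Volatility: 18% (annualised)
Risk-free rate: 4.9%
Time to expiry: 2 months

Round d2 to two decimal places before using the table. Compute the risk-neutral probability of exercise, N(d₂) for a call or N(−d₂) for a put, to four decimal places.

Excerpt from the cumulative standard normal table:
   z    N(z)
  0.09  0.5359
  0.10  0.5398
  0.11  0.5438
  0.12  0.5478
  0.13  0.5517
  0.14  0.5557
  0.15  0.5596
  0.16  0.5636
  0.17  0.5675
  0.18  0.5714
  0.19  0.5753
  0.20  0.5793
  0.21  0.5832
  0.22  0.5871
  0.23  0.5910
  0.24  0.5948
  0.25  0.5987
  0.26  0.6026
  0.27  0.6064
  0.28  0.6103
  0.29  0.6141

0.5910

σ√T = 0.18·√0.1667 = 0.0735
d₁ = [ln(440/450) + (0.049 + 0.18²/2)·0.1667] / 0.0735 = [-0.0225 + 0.0109] / 0.0735 = -0.1579 ⇒ -0.16
d₂ = d₁ − σ√T = -0.1579 − 0.0735 = -0.2314 ⇒ -0.23
Risk-neutral Pr[S_T < K] = N(−d₂) = N(0.23) = 0.5910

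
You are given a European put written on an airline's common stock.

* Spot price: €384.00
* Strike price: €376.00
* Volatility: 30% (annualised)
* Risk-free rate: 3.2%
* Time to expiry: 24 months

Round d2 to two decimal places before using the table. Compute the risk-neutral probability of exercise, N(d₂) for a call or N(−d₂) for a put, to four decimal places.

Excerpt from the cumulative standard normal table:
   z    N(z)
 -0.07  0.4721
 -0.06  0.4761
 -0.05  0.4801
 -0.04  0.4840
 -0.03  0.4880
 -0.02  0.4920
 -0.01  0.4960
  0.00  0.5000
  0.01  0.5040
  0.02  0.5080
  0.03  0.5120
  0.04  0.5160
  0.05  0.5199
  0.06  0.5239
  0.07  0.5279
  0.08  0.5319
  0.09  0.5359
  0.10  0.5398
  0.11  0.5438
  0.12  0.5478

0.5040

σ√T = 0.3 × 1.4142 = 0.4243
d₁ = [ln(384/376) + (0.032 + 0.3²/2)·2] / 0.4243 = [0.0211 + 0.1540] / 0.4243 = 0.4126 which rounds to 0.41
d₂ = d₁ − σ√T = 0.4126 − 0.4243 = -0.0117 which rounds to -0.01
Pr(exercise) under Q = N(−d₂) = N(0.01) = 0.5040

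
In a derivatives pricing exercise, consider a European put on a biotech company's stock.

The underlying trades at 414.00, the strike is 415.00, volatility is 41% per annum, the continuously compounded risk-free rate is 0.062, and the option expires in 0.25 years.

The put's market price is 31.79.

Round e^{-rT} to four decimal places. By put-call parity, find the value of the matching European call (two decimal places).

37.18

exp(−rT) = exp(−0.062·0.25) = 0.9846
Put-call parity: C − P = S − K·e^(−rT) = 414 − 415·0.9846 = 414 − 408.6090 = 5.3910
C = P + (C − P) = 31.79 + (5.3910) = 37.1810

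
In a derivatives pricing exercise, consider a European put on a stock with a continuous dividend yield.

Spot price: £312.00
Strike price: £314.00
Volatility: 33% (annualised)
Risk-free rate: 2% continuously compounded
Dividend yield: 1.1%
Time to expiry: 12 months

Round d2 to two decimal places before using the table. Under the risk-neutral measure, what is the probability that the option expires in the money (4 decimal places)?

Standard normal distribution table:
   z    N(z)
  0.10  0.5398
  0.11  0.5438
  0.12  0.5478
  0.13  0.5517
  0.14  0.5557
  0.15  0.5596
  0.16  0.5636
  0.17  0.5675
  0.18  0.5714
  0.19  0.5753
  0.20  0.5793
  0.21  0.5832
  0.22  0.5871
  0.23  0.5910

σ√T = 0.33 × 1.0000 = 0.3300
d₁ = [ln(312/314) + (0.02 − 0.011 + ½·0.33²)·1] / (σ√T) = (-0.0064 + 0.0635) / 0.3300 = 0.1729 ≈ 0.17
d₂ = 0.1729 − 0.3300 = -0.1571 ≈ -0.16
Risk-neutral Pr[S_T < K] = N(−d₂) = N(0.16) = 0.5636

0.5636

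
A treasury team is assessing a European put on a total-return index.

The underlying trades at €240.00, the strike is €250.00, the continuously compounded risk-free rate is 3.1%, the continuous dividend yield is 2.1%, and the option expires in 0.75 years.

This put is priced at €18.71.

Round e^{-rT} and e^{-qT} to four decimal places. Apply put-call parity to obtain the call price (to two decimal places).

e^(−qT) = e^(−0.021·0.75) = 0.9844;  e^(−rT) = e^(−0.031·0.75) = 0.9770
Put-call parity: C − P = S·e^(−qT) − K·e^(−rT) = 240·0.9844 − 250·0.9770 = 236.2560 − 244.2500 = -7.9940
C = P + (C − P) = 18.71 + (-7.9940) = 10.7160

€10.72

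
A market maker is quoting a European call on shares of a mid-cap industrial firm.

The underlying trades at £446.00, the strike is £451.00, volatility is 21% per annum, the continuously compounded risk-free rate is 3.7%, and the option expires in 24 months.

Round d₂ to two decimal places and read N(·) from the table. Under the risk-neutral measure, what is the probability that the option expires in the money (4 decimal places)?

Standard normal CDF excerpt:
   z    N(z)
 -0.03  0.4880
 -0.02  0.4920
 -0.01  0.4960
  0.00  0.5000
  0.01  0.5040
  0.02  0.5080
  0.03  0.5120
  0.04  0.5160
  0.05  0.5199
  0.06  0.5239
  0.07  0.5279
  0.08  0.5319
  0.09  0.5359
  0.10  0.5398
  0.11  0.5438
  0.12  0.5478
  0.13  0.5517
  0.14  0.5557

0.5239

σ√T = 0.21 × 1.4142 = 0.2970
d₁ = [ln(446/451) + (0.037 + ½·0.21²)·2] / (σ√T) = (-0.0111 + 0.1181) / 0.2970 = 0.3601 → 0.36
d₂ = 0.3601 − 0.2970 = 0.0631 → 0.06
Pr(exercise) under Q = N(d₂) = 0.5239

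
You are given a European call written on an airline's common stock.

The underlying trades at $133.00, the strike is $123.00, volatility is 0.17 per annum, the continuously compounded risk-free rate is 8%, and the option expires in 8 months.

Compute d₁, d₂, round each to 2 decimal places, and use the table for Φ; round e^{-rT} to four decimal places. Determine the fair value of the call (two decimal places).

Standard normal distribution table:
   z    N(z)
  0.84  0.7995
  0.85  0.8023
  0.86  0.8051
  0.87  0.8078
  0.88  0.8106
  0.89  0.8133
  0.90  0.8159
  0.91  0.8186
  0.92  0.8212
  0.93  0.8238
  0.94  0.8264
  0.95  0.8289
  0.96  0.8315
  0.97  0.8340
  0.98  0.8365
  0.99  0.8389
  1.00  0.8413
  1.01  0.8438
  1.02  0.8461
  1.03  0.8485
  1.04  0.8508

$18.00

T = 0.6667;  σ√T = 0.1388
d₁ = [ln(133/123) + (0.08 + 0.17²/2)·0.6667] / 0.1388 = [0.0782 + 0.0630] / 0.1388 = 1.0168 ⇒ 1.02
d₂ = d₁ − σ√T = 1.0168 − 0.1388 = 0.8780 ⇒ 0.88
exp(−rT) = exp(−0.08·0.6667) = 0.9481
N(d₁) = N(1.02) = 0.8461;  N(d₂) = N(0.88) = 0.8106
C = 133·0.8461 − 123·0.9481·0.8106 = 112.5313 − 94.5292 = 18.0021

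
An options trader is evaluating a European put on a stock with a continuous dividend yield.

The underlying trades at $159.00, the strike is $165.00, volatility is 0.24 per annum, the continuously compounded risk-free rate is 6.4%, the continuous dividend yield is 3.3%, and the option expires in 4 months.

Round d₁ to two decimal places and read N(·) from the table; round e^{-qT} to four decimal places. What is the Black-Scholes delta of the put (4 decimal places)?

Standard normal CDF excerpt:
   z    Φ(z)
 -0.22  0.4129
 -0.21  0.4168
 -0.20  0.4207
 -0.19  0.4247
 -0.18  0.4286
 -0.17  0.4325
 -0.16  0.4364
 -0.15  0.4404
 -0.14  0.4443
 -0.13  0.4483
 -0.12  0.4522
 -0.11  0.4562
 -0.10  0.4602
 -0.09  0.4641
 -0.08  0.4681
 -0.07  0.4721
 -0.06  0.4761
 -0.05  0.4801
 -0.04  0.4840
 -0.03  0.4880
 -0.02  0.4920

-0.5418

σ√T = 0.24·√0.3333 = 0.1386
d₁ = [ln(159/165) + (0.064 − 0.033 + 0.24²/2)·0.3333] / 0.1386 = [-0.0370 + 0.0199] / 0.1386 = -0.1235 ⇒ -0.12
N(d₁) = N(-0.12) = 0.4522
Δ_put = exp(−qT)·(N(d₁) − 1) = 0.9891·(0.4522 − 1) = -0.5418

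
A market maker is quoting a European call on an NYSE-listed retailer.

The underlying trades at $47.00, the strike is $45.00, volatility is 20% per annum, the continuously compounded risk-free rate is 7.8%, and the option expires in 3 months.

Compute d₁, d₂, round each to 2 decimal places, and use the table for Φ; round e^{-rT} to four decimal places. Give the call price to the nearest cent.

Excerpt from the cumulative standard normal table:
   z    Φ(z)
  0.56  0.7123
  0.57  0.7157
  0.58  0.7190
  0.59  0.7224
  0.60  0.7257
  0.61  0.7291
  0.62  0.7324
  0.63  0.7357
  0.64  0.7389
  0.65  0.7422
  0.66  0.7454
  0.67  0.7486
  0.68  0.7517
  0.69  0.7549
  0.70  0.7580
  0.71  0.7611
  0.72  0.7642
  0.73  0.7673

T = 0.25;  σ√T = 0.1000
ln(S/K) + (r + σ²/2)T = ln(47/45) + (0.078 + 0.2²/2)·0.25 = 0.0435 + 0.0245 = 0.0680
d₁ = 0.0680 / 0.1000 = 0.6799 → 0.68
d₂ = d₁ − σ√T = 0.6799 − 0.1000 = 0.5799 → 0.58
e^(−rT) = e^(−0.078·0.25) = 0.9807
N(d₁) = N(0.68) = 0.7517;  N(d₂) = N(0.58) = 0.7190
C = 47·0.7517 − 45·0.9807·0.7190 = 35.3299 − 31.7305 = 3.5994

$3.60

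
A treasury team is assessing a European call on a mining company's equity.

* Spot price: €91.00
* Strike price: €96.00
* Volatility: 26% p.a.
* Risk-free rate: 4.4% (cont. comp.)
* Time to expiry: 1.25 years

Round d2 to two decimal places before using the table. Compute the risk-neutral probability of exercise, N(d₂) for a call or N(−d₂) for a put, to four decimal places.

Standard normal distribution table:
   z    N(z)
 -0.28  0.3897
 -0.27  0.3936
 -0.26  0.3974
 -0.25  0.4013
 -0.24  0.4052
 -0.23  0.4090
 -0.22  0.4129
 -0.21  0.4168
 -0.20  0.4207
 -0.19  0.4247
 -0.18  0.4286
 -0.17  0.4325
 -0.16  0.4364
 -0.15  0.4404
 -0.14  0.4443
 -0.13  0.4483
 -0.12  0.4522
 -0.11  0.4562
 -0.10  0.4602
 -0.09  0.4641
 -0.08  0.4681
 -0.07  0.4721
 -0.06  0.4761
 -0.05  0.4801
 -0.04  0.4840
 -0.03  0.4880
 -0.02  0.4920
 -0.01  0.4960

0.4443

T = 1.25;  σ√T = 0.2907
d₁ = [ln(91/96) + (0.044 + ½·0.26²)·1.25] / (σ√T) = (-0.0535 + 0.0973) / 0.2907 = 0.1505 ≈ 0.15
d₂ = 0.1505 − 0.2907 = -0.1401 ≈ -0.14
Pr(exercise) under Q = N(d₂) = 0.4443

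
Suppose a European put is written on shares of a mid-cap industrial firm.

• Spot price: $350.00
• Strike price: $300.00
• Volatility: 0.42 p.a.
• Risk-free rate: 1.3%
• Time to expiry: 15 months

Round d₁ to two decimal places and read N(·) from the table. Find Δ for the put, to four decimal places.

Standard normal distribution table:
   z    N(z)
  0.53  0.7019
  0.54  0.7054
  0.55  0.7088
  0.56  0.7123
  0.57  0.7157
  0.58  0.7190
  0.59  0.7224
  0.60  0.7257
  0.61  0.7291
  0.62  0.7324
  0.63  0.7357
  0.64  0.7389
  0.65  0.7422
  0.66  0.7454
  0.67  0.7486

σ√T = 0.42 × 1.1180 = 0.4696
d₁ = [ln(350/300) + (0.013 + 0.42²/2)·1.25] / 0.4696 = [0.1542 + 0.1265] / 0.4696 = 0.5977 ≈ 0.60
N(d₁) = N(0.60) = 0.7257
Δ_put = N(d₁) − 1 = 0.7257 − 1 = -0.2743

-0.2743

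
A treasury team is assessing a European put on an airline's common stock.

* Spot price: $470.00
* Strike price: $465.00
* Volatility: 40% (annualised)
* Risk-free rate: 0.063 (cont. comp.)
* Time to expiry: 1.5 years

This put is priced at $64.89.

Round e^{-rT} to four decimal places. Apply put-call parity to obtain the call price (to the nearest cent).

exp(−rT) = exp(−0.063·1.5) = 0.9098
Put-call parity: C − P = S − K·e^(−rT) = 470 − 465·0.9098 = 470 − 423.0570 = 46.9430
C = P + (C − P) = 64.89 + (46.9430) = 111.8330

$111.83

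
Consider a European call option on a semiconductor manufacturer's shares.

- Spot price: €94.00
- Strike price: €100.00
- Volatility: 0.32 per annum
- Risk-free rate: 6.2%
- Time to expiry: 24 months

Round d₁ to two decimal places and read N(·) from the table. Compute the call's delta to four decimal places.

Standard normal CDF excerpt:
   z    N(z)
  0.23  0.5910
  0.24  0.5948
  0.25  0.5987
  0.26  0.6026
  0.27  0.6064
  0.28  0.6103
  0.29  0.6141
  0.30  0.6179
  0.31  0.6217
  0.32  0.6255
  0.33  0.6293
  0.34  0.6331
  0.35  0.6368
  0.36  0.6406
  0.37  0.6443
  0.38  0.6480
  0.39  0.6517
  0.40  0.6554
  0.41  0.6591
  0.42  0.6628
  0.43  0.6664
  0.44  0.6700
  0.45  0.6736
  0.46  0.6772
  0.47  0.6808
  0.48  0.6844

σ√T = 0.32 × 1.4142 = 0.4525
d₁ = [ln(94/100) + (0.062 + ½·0.32²)·2] / (σ√T) = (-0.0619 + 0.2264) / 0.4525 = 0.3636 ⇒ 0.36
N(d₁) = N(0.36) = 0.6406
Δ_call = N(d₁) = 0.6406

0.6406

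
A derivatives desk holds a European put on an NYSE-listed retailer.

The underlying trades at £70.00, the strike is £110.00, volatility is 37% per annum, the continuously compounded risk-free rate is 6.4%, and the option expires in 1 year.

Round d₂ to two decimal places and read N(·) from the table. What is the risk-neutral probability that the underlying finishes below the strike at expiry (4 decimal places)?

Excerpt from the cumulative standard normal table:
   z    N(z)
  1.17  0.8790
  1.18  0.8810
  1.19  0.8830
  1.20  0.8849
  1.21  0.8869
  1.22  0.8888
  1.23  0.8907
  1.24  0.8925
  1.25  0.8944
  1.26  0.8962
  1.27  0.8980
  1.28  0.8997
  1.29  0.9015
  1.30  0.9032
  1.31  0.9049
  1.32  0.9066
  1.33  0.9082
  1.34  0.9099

T = 1;  σ√T = 0.3700
d₁ = [ln(70/110) + (0.064 + 0.37²/2)·1] / 0.3700 = [-0.4520 + 0.1325] / 0.3700 = -0.8636 → -0.86
d₂ = d₁ − σ√T = -0.8636 − 0.3700 = -1.2336 → -1.23
Risk-neutral Pr[S_T < K] = N(−d₂) = N(1.23) = 0.8907

0.8907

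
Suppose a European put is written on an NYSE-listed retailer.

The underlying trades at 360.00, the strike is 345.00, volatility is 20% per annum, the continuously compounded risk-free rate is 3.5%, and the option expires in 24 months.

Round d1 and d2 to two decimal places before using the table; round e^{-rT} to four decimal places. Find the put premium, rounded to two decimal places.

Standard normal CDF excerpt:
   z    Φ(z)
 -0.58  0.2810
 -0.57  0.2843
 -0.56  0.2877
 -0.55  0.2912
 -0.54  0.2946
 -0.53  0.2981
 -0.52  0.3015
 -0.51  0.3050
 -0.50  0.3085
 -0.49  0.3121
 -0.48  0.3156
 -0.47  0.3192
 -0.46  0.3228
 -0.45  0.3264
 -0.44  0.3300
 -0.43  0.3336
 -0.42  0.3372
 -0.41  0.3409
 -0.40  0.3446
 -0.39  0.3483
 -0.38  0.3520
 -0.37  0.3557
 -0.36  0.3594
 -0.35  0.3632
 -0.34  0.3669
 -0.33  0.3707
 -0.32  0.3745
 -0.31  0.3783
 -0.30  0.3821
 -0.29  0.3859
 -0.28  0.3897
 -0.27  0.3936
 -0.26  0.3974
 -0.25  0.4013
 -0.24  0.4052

σ√T = 0.2·√2 = 0.2828
ln(S/K) + (r + σ²/2)T = ln(360/345) + (0.035 + 0.2²/2)·2 = 0.0426 + 0.1100 = 0.1526
d₁ = 0.1526 / 0.2828 = 0.5394 ⇒ 0.54
d₂ = d₁ − σ√T = 0.5394 − 0.2828 = 0.2565 ⇒ 0.26
exp(−rT) = exp(−0.035·2) = 0.9324
P = 345·0.9324·N(-0.26) − 360·N(-0.54) = 345·0.9324·0.3974 − 360·0.2946 = 127.8348 − 106.0560 = 21.7788

21.78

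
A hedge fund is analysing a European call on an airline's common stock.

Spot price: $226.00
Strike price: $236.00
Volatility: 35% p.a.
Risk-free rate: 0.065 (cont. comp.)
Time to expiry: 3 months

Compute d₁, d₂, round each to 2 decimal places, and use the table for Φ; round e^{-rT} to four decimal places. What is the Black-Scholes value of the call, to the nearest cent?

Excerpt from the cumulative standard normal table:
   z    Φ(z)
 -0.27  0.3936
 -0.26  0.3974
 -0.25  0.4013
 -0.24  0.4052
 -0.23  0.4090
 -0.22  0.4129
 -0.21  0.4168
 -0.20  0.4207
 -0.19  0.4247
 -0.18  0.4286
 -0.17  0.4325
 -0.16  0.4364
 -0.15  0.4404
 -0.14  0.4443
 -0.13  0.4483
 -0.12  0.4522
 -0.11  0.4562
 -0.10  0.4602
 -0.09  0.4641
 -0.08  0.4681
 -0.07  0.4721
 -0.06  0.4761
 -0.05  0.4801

σ√T = 0.35·√0.25 = 0.1750
ln(S/K) + (r + σ²/2)T = ln(226/236) + (0.065 + 0.35²/2)·0.25 = -0.0433 + 0.0316 = -0.0117
d₁ = -0.0117 / 0.1750 = -0.0671 ⇒ -0.07
d₂ = d₁ − σ√T = -0.0671 − 0.1750 = -0.2421 ⇒ -0.24
exp(−rT) = exp(−0.065·0.25) = 0.9839
C = 226·N(-0.07) − 236·0.9839·N(-0.24) = 226·0.4721 − 236·0.9839·0.4052 = 106.6946 − 94.0876 = 12.6070

$12.61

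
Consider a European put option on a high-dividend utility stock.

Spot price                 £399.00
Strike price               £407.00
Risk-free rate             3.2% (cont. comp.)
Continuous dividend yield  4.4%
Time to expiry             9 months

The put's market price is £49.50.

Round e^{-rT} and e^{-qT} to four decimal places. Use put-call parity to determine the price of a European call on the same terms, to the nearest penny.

£38.18

exp(−qT) = exp(−0.044·0.75) = 0.9675;  exp(−rT) = exp(−0.032·0.75) = 0.9763
Put-call parity: C − P = S·e^(−qT) − K·e^(−rT) = 399·0.9675 − 407·0.9763 = 386.0325 − 397.3541 = -11.3216
C = P + (C − P) = 49.50 + (-11.3216) = 38.1784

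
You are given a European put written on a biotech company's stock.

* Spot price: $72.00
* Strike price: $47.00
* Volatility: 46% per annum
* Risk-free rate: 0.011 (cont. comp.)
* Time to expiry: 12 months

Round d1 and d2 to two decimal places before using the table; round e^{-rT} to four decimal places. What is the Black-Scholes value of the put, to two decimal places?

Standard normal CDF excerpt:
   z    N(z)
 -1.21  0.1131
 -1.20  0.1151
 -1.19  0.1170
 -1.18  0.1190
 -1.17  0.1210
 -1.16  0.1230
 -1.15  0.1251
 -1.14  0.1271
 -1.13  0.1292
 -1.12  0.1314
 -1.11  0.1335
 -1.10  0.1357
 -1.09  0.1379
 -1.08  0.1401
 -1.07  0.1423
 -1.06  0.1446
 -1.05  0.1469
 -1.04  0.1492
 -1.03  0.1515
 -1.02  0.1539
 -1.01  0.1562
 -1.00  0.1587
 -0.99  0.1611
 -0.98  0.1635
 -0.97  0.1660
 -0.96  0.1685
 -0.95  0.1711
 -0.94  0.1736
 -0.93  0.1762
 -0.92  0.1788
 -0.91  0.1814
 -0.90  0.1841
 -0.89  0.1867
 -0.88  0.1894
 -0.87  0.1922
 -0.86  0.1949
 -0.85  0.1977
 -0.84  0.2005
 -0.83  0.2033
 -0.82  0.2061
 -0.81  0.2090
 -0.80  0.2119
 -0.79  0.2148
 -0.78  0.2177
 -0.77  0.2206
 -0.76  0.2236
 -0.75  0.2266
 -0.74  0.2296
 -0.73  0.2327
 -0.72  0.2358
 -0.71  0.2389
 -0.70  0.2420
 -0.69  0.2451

$2.39

σ√T = 0.46 × 1.0000 = 0.4600
d₁ = [ln(72/47) + (0.011 + 0.46²/2)·1] / 0.4600 = [0.4265 + 0.1168] / 0.4600 = 1.1811 → 1.18
d₂ = d₁ − σ√T = 1.1811 − 0.4600 = 0.7211 → 0.72
exp(−rT) = exp(−0.011·1) = 0.9891
N(−d₂) = N(-0.72) = 0.2358;  N(−d₁) = N(-1.18) = 0.1190
P = 47·0.9891·0.2358 − 72·0.1190 = 10.9618 − 8.5680 = 2.3938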